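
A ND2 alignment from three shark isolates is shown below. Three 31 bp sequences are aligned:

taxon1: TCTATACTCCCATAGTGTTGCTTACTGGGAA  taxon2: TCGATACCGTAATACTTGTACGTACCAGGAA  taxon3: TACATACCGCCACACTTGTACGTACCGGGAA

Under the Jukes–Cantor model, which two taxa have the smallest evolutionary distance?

taxon1–taxon2: 12/31 differ, p = 0.387, d = 0.544.
taxon1–taxon3: 11/31 differ, p = 0.355, d = 0.481.
taxon2–taxon3: 6/31 differ, p = 0.194, d = 0.224.
The smallest distance is between taxon2 and taxon3.

taxon2 and taxon3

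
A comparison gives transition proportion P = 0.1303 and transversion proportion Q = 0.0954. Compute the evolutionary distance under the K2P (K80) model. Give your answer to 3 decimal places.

0.273

Under the Kimura two-parameter model, d = −½ ln(1 − 2P − Q) − ¼ ln(1 − 2Q).
1 − 2P − Q = 0.644, giving −½ ln(0.644) = 0.220028.
1 − 2Q = 0.8092, giving −¼ ln(0.8092) = 0.052927.
d = 0.220028 + 0.052927 = 0.272955.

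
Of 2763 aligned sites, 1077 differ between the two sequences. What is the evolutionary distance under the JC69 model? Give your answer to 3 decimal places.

0.550

p = 1077/2763 ≈ 0.389794.
d = −(3/4) ln(1 − 4p/3) = −0.75 ln(1 − 0.519725) = −0.75 ln(0.480275)
  = −0.75 × (-0.733396) = 0.550047 substitutions/site.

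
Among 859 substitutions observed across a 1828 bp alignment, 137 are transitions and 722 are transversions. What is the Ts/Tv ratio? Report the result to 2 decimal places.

0.19

R = 137/722 = 0.189750… ≈ 0.19 (to 2 d.p.).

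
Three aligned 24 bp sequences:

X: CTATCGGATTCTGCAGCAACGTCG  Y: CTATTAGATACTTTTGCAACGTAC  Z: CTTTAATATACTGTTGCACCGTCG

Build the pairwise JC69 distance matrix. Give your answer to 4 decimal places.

d(X,Y) = 0.4408, d(X,Z) = 0.4408, d(Y,Z) = 0.3694

X–Y: 8/24 sites differ → p ≈ 0.333333, d = −0.75 ln(1 − 0.444444) = 0.440839 ≈ 0.4408.
X–Z: 8/24 sites differ → p ≈ 0.333333, d = −0.75 ln(1 − 0.444444) = 0.440839 ≈ 0.4408.
Y–Z: 7/24 sites differ → p ≈ 0.291667, d = −0.75 ln(1 − 0.388889) = 0.369358 ≈ 0.3694.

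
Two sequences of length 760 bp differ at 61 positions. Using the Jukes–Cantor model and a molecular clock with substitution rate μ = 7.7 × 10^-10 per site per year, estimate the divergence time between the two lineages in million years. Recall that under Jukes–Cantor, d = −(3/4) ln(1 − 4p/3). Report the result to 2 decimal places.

p = 61/760 ≈ 0.080263.
d = −(3/4) ln(1 − 4p/3) = −0.75 ln(1 − 0.107017) = −0.75 ln(0.892983)
  = −0.75 × (-0.113188) = 0.084891 substitutions/site.
Under a molecular clock d = 2μt, so t = d/(2μ) = 0.084891 / (2 × 7.7 × 10^-10) = 55.12 million years.

55.12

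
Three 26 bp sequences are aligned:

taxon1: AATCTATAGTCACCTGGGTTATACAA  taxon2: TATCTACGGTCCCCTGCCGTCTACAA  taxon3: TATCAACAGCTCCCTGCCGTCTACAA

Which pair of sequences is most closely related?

taxon1–taxon2: 8/26 differ, p = 0.308, d = 0.396.
taxon1–taxon3: 10/26 differ, p = 0.385, d = 0.539.
taxon2–taxon3: 4/26 differ, p = 0.154, d = 0.172.
The smallest distance is between taxon2 and taxon3.

taxon2 and taxon3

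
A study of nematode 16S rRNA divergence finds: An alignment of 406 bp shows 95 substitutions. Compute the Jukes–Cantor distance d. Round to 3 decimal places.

0.280

p = 95/406 ≈ 0.23399.
d = −(3/4) ln(1 − 4p/3) = −0.75 ln(1 − 0.311987) = −0.75 ln(0.688013)
  = −0.75 × (-0.373948) = 0.280461 substitutions/site.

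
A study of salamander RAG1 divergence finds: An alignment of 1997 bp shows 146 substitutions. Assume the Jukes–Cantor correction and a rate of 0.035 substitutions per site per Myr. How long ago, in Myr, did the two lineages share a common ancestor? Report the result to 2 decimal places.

p = 146/1997 ≈ 0.07311.
d = −(3/4) ln(1 − 4p/3) = −0.75 ln(1 − 0.09748) = −0.75 ln(0.90252)
  = −0.75 × (-0.102564) = 0.076923 substitutions/site.
Under a molecular clock d = 2μt, so t = d/(2μ) = 0.076923 / (2 × 0.035) = 1.10 Myr.

1.10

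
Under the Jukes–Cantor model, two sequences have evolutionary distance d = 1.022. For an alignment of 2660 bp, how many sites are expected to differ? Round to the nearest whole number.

Invert JC69: p = (3/4)(1 − e^(−4d/3)) = 0.75 × (1 − e^(-1.362667)) = 0.75 × (1 − 0.255977) = 0.558017.
Expected differing sites = pL ≈ 0.558017 × 2660 = 1484.32522 ≈ 1484.

1484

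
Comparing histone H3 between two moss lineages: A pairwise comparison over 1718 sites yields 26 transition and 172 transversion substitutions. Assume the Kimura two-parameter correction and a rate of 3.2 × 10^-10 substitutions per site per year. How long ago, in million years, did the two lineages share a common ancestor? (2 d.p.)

196.42

P = 26/1718 ≈ 0.015134 and Q = 172/1718 ≈ 0.100116.
Under the Kimura two-parameter model, d = −½ ln(1 − 2P − Q) − ¼ ln(1 − 2Q).
1 − 2P − Q = 0.869616, giving −½ ln(0.869616) = 0.069852.
1 − 2Q = 0.799768, giving −¼ ln(0.799768) = 0.055858.
d = 0.069852 + 0.055858 = 0.125710.
Under a molecular clock d = 2μt, so t = d/(2μ) = 0.125710 / (2 × 3.2 × 10^-10) = 196.42 million years.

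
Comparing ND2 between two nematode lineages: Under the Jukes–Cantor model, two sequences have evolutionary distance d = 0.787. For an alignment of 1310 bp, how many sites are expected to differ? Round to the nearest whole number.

Invert JC69: p = (3/4)(1 − e^(−4d/3)) = 0.75 × (1 − e^(-1.049333)) = 0.75 × (1 − 0.350171) = 0.487372.
Expected differing sites = pL ≈ 0.487372 × 1310 = 638.45732 ≈ 638.

638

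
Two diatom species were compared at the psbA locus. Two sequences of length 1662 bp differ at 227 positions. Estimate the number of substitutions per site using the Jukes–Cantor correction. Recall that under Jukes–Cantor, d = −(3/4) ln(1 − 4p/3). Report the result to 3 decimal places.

p = 227/1662 ≈ 0.136582.
d = −(3/4) ln(1 − 4p/3) = −0.75 ln(1 − 0.182109) = −0.75 ln(0.817891)
  = −0.75 × (-0.201026) = 0.150770 substitutions/site.

0.151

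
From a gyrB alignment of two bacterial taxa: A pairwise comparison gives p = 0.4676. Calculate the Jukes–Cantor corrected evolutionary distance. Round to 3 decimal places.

0.733

d = −(3/4) ln(1 − 4p/3) = −0.75 ln(1 − 0.623467) = −0.75 ln(0.376533)
  = −0.75 × (-0.976750) = 0.732563 substitutions/site.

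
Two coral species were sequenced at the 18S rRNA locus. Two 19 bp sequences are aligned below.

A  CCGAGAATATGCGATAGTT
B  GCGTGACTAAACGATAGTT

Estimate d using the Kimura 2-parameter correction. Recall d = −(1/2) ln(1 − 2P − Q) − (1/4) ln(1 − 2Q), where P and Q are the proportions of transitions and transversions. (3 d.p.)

Of 19 sites, 1 differences are transitions and 4 are transversions, so P = 1/19 ≈ 0.052632 and Q = 4/19 ≈ 0.210526.
Under the Kimura two-parameter model, d = −½ ln(1 − 2P − Q) − ¼ ln(1 − 2Q).
1 − 2P − Q = 0.68421, giving −½ ln(0.68421) = 0.189745.
1 − 2Q = 0.578948, giving −¼ ln(0.578948) = 0.136636.
d = 0.189745 + 0.136636 = 0.326381.

0.326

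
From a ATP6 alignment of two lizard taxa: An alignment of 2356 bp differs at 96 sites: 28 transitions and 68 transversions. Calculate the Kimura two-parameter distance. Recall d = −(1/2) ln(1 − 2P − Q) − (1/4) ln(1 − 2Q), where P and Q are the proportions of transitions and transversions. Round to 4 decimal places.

P = 28/2356 ≈ 0.011885 and Q = 68/2356 ≈ 0.028862.
Under the Kimura two-parameter model, d = −½ ln(1 − 2P − Q) − ¼ ln(1 − 2Q).
1 − 2P − Q = 0.947368, giving −½ ln(0.947368) = 0.027034.
1 − 2Q = 0.942276, giving −¼ ln(0.942276) = 0.014864.
d = 0.027034 + 0.014864 = 0.041898.

0.0419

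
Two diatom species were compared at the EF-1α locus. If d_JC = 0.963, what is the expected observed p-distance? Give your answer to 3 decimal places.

0.542

p = (3/4)(1 − e^(−4d/3)) = 0.75 × (1 − e^(-1.284)) = 0.75 × (1 − 0.276927) = 0.542305.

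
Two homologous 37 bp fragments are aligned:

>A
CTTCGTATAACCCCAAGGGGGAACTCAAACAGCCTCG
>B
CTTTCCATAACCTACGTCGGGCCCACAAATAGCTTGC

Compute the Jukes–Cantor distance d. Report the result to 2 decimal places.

The sequences differ at 16 of 37 sites, so p = 16/37 ≈ 0.432432.
d = −(3/4) ln(1 − 4p/3) = −0.75 ln(1 − 0.576576) = −0.75 ln(0.423424)
  = −0.75 × (-0.859381) = 0.644536 substitutions/site.

0.64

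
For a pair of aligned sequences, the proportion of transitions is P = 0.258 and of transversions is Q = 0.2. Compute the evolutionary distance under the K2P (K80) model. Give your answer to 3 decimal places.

0.757

Under the Kimura two-parameter model, d = −½ ln(1 − 2P − Q) − ¼ ln(1 − 2Q).
1 − 2P − Q = 0.284, giving −½ ln(0.284) = 0.629391.
1 − 2Q = 0.6, giving −¼ ln(0.6) = 0.127706.
d = 0.629391 + 0.127706 = 0.757097.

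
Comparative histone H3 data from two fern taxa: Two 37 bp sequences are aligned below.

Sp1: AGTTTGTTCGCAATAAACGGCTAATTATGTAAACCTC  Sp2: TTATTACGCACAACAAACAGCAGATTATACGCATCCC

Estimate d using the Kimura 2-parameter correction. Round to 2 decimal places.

Of 37 sites, 11 differences are transitions and 6 are transversions, so P = 11/37 ≈ 0.297297 and Q = 6/37 ≈ 0.162162.
Under the Kimura two-parameter model, d = −½ ln(1 − 2P − Q) − ¼ ln(1 − 2Q).
1 − 2P − Q = 0.243244, giving −½ ln(0.243244) = 0.706845.
1 − 2Q = 0.675676, giving −¼ ln(0.675676) = 0.098010.
d = 0.706845 + 0.098010 = 0.804855.

0.80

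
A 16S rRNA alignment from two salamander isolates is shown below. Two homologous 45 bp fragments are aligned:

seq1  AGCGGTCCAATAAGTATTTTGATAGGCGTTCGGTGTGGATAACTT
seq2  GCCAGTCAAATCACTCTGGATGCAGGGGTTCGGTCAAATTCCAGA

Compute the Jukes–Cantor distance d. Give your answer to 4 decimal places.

0.9313

The sequences differ at 24 of 45 sites, so p = 24/45 ≈ 0.533333.
d = −(3/4) ln(1 − 4p/3) = −0.75 ln(1 − 0.711111) = −0.75 ln(0.288889)
  = −0.75 × (-1.241713) = 0.931285 substitutions/site.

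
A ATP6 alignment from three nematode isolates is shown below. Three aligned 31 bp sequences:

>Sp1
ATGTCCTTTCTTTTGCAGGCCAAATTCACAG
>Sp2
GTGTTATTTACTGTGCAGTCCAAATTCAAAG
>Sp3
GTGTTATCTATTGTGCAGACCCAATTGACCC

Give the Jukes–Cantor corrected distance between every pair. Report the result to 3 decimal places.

d(Sp1,Sp2) = 0.316, d(Sp1,Sp3) = 0.481, d(Sp2,Sp3) = 0.316

Sp1–Sp2: 8/31 sites differ → p ≈ 0.258065, d = −0.75 ln(1 − 0.344087) = 0.316295 ≈ 0.316.
Sp1–Sp3: 11/31 sites differ → p ≈ 0.354839, d = −0.75 ln(1 − 0.473119) = 0.480585 ≈ 0.481.
Sp2–Sp3: 8/31 sites differ → p ≈ 0.258065, d = −0.75 ln(1 − 0.344087) = 0.316295 ≈ 0.316.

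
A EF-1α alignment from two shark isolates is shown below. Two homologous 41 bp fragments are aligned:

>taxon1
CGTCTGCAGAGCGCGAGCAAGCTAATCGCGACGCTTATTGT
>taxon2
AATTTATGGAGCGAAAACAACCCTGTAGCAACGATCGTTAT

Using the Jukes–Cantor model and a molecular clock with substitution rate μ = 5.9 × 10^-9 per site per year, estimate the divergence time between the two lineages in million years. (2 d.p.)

61.15

The sequences differ at 19 of 41 sites, so p = 19/41 ≈ 0.463415.
d = −(3/4) ln(1 − 4p/3) = −0.75 ln(1 − 0.617887) = −0.75 ln(0.382113)
  = −0.75 × (-0.962039) = 0.721529 substitutions/site.
Under a molecular clock d = 2μt, so t = d/(2μ) = 0.721529 / (2 × 5.9 × 10^-9) = 61.15 million years.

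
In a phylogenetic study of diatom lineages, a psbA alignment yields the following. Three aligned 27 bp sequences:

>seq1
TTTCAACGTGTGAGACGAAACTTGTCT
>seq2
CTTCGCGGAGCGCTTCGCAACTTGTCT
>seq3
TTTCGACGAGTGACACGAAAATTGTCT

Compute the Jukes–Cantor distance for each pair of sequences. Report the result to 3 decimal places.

d(seq1,seq2) = 0.511, d(seq1,seq3) = 0.165, d(seq2,seq3) = 0.441

seq1–seq2: 10/27 sites differ → p ≈ 0.37037, d = −0.75 ln(1 − 0.493827) = 0.510658 ≈ 0.511.
seq1–seq3: 4/27 sites differ → p ≈ 0.148148, d = −0.75 ln(1 − 0.197531) = 0.165047 ≈ 0.165.
seq2–seq3: 9/27 sites differ → p ≈ 0.333333, d = −0.75 ln(1 − 0.444444) = 0.440839 ≈ 0.441.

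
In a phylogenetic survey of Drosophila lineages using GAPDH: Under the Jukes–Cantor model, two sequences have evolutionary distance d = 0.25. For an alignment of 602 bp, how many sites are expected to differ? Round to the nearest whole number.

128

Invert JC69: p = (3/4)(1 − e^(−4d/3)) = 0.75 × (1 − e^(-0.333333)) = 0.75 × (1 − 0.716532) = 0.212601.
Expected differing sites = pL ≈ 0.212601 × 602 = 127.985802 ≈ 128.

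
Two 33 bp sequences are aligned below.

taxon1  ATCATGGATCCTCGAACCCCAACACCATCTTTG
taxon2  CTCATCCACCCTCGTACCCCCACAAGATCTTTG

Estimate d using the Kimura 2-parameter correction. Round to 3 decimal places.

Of 33 sites, 1 differences are transitions and 7 are transversions, so P = 1/33 ≈ 0.030303 and Q = 7/33 ≈ 0.212121.
Under the Kimura two-parameter model, d = −½ ln(1 − 2P − Q) − ¼ ln(1 − 2Q).
1 − 2P − Q = 0.727273, giving −½ ln(0.727273) = 0.159227.
1 − 2Q = 0.575758, giving −¼ ln(0.575758) = 0.138017.
d = 0.159227 + 0.138017 = 0.297244.

0.297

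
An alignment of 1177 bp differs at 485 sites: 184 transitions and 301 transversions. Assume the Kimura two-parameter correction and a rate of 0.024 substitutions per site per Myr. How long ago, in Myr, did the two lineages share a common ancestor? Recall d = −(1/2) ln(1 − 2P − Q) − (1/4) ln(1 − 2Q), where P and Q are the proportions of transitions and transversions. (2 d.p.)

12.48

P = 184/1177 ≈ 0.15633 and Q = 301/1177 ≈ 0.255735.
Under the Kimura two-parameter model, d = −½ ln(1 − 2P − Q) − ¼ ln(1 − 2Q).
1 − 2P − Q = 0.431605, giving −½ ln(0.431605) = 0.420122.
1 − 2Q = 0.48853, giving −¼ ln(0.48853) = 0.179089.
d = 0.420122 + 0.179089 = 0.599211.
Under a molecular clock d = 2μt, so t = d/(2μ) = 0.599211 / (2 × 0.024) = 12.48 Myr.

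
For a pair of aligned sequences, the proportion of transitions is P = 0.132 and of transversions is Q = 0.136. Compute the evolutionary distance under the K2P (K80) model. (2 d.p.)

0.33

Under the Kimura two-parameter model, d = −½ ln(1 − 2P − Q) − ¼ ln(1 − 2Q).
1 − 2P − Q = 0.6, giving −½ ln(0.6) = 0.255413.
1 − 2Q = 0.728, giving −¼ ln(0.728) = 0.079364.
d = 0.255413 + 0.079364 = 0.334777.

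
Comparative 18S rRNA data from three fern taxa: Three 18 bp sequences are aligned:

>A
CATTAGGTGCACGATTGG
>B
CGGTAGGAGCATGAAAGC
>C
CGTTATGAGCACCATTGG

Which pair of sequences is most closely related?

A and C

A–B: 7/18 differ, p = 0.389, d = 0.548.
A–C: 4/18 differ, p = 0.222, d = 0.264.
B–C: 7/18 differ, p = 0.389, d = 0.548.
The smallest distance is between A and C.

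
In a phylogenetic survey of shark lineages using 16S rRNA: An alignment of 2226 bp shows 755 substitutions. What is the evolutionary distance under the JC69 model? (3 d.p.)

p = 755/2226 ≈ 0.339173.
d = −(3/4) ln(1 − 4p/3) = −0.75 ln(1 − 0.452231) = −0.75 ln(0.547769)
  = −0.75 × (-0.601902) = 0.451427 substitutions/site.

0.451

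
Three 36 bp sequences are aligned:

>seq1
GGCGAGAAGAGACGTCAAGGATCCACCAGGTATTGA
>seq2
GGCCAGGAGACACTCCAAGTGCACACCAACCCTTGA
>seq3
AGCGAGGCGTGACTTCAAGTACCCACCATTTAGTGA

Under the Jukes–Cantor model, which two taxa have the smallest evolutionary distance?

seq1–seq2: 13/36 differ, p = 0.361, d = 0.493.
seq1–seq3: 10/36 differ, p = 0.278, d = 0.347.
seq2–seq3: 13/36 differ, p = 0.361, d = 0.493.
The smallest distance is between seq1 and seq3.

seq1 and seq3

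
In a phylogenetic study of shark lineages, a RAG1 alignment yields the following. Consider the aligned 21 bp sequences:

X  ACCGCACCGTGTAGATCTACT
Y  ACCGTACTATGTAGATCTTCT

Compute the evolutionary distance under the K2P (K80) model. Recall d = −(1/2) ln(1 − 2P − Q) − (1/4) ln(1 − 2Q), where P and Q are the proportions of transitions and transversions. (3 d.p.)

0.228

Of 21 sites, 3 differences are transitions and 1 are transversions, so P = 3/21 ≈ 0.142857 and Q = 1/21 ≈ 0.047619.
Under the Kimura two-parameter model, d = −½ ln(1 − 2P − Q) − ¼ ln(1 − 2Q).
1 − 2P − Q = 0.666667, giving −½ ln(0.666667) = 0.202732.
1 − 2Q = 0.904762, giving −¼ ln(0.904762) = 0.025021.
d = 0.202732 + 0.025021 = 0.227753.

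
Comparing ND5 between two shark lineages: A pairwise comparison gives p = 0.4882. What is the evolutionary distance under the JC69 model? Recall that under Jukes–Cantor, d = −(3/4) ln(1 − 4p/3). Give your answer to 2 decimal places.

0.79

d = −(3/4) ln(1 − 4p/3) = −0.75 ln(1 − 0.650933) = −0.75 ln(0.349067)
  = −0.75 × (-1.052491) = 0.789368 substitutions/site.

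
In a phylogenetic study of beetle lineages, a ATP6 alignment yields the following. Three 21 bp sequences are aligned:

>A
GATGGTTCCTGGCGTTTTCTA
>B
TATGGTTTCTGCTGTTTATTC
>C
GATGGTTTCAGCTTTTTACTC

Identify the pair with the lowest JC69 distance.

A–B: 7/21 differ, p = 0.333, d = 0.441.
A–C: 7/21 differ, p = 0.333, d = 0.441.
B–C: 4/21 differ, p = 0.190, d = 0.220.
The smallest distance is between B and C.

B and C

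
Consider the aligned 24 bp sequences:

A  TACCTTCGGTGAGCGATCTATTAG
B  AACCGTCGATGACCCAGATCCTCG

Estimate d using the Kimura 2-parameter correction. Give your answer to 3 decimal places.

Of 24 sites, 2 differences are transitions and 8 are transversions, so P = 2/24 ≈ 0.083333 and Q = 8/24 ≈ 0.333333.
Under the Kimura two-parameter model, d = −½ ln(1 − 2P − Q) − ¼ ln(1 − 2Q).
1 − 2P − Q = 0.500001, giving −½ ln(0.500001) = 0.346573.
1 − 2Q = 0.333334, giving −¼ ln(0.333334) = 0.274653.
d = 0.346573 + 0.274653 = 0.621226.

0.621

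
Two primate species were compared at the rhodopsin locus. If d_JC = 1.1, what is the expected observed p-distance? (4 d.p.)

p = (3/4)(1 − e^(−4d/3)) = 0.75 × (1 − e^(-1.466667)) = 0.75 × (1 − 0.230693) = 0.576980.

0.5770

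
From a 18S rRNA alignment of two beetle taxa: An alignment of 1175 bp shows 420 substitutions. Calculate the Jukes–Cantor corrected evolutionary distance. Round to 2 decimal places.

0.49

p = 420/1175 ≈ 0.357447.
d = −(3/4) ln(1 − 4p/3) = −0.75 ln(1 − 0.476596) = −0.75 ln(0.523404)
  = −0.75 × (-0.647402) = 0.485552 substitutions/site.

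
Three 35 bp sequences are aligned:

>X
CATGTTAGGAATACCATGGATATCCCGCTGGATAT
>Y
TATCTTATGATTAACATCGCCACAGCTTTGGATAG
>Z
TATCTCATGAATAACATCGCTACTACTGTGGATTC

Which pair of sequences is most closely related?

Y and Z

X–Y: 14/35 differ, p = 0.400, d = 0.572.
X–Z: 14/35 differ, p = 0.400, d = 0.572.
Y–Z: 8/35 differ, p = 0.229, d = 0.273.
The smallest distance is between Y and Z.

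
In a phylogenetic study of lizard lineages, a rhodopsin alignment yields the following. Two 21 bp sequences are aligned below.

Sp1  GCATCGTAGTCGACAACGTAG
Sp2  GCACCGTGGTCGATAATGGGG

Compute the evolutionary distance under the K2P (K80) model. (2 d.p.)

0.40

Of 21 sites, 5 differences are transitions and 1 are transversions, so P = 5/21 ≈ 0.238095 and Q = 1/21 ≈ 0.047619.
Under the Kimura two-parameter model, d = −½ ln(1 − 2P − Q) − ¼ ln(1 − 2Q).
1 − 2P − Q = 0.476191, giving −½ ln(0.476191) = 0.370968.
1 − 2Q = 0.904762, giving −¼ ln(0.904762) = 0.025021.
d = 0.370968 + 0.025021 = 0.395989.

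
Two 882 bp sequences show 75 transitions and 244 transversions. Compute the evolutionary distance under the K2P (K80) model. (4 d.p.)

P = 75/882 ≈ 0.085034 and Q = 244/882 ≈ 0.276644.
Under the Kimura two-parameter model, d = −½ ln(1 − 2P − Q) − ¼ ln(1 − 2Q).
1 − 2P − Q = 0.553288, giving −½ ln(0.553288) = 0.295938.
1 − 2Q = 0.446712, giving −¼ ln(0.446712) = 0.201460.
d = 0.295938 + 0.201460 = 0.497398.

0.4974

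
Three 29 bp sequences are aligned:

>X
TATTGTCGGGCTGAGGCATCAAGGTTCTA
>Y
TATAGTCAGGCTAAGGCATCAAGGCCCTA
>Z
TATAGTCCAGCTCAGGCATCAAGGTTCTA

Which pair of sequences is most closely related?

X–Y: 5/29 differ, p = 0.172, d = 0.196.
X–Z: 4/29 differ, p = 0.138, d = 0.152.
Y–Z: 5/29 differ, p = 0.172, d = 0.196.
The smallest distance is between X and Z.

X and Z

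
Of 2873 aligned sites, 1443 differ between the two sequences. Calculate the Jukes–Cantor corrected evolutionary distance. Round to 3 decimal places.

0.831

p = 1443/2873 ≈ 0.502262.
d = −(3/4) ln(1 − 4p/3) = −0.75 ln(1 − 0.669683) = −0.75 ln(0.330317)
  = −0.75 × (-1.107702) = 0.830777 substitutions/site.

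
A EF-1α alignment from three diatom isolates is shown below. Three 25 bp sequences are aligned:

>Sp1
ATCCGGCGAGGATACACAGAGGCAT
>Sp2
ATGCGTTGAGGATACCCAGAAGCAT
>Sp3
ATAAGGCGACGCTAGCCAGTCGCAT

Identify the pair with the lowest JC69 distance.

Sp1 and Sp2

Sp1–Sp2: 5/25 differ, p = 0.200, d = 0.233.
Sp1–Sp3: 8/25 differ, p = 0.320, d = 0.417.
Sp2–Sp3: 9/25 differ, p = 0.360, d = 0.490.
The smallest distance is between Sp1 and Sp2.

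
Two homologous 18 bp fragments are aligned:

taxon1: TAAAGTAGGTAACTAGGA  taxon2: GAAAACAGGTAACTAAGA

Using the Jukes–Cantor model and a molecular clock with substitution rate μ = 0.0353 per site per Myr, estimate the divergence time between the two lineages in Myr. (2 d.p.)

3.73

The sequences differ at 4 of 18 sites (1, 5, 6, 16), so p = 4/18 ≈ 0.222222.
d = −(3/4) ln(1 − 4p/3) = −0.75 ln(1 − 0.296296) = −0.75 ln(0.703704)
  = −0.75 × (-0.351397) = 0.263548 substitutions/site.
Under a molecular clock d = 2μt, so t = d/(2μ) = 0.263548 / (2 × 0.0353) = 3.73 Myr.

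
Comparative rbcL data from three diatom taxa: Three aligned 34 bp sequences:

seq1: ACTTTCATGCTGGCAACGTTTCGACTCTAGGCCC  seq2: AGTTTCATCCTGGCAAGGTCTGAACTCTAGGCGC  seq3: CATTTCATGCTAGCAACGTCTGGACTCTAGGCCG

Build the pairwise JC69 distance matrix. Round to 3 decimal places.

d(seq1,seq2) = 0.241, d(seq1,seq3) = 0.201, d(seq2,seq3) = 0.282

seq1–seq2: 7/34 sites differ → p ≈ 0.205882, d = −0.75 ln(1 − 0.274509) = 0.240680 ≈ 0.241.
seq1–seq3: 6/34 sites differ → p ≈ 0.176471, d = −0.75 ln(1 − 0.235295) = 0.201199 ≈ 0.201.
seq2–seq3: 8/34 sites differ → p ≈ 0.235294, d = −0.75 ln(1 − 0.313725) = 0.282358 ≈ 0.282.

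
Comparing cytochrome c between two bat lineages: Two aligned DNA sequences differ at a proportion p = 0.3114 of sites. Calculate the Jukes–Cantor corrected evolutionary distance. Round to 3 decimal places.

0.402

d = −(3/4) ln(1 − 4p/3) = −0.75 ln(1 − 0.4152) = −0.75 ln(0.5848)
  = −0.75 × (-0.536485) = 0.402364 substitutions/site.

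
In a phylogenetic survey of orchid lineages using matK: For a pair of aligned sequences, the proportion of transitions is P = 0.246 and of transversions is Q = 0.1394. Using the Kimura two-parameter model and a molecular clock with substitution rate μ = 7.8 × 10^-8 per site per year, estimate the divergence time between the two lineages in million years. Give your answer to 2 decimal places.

Under the Kimura two-parameter model, d = −½ ln(1 − 2P − Q) − ¼ ln(1 − 2Q).
1 − 2P − Q = 0.3686, giving −½ ln(0.3686) = 0.499022.
1 − 2Q = 0.7212, giving −¼ ln(0.7212) = 0.081710.
d = 0.499022 + 0.081710 = 0.580732.
Under a molecular clock d = 2μt, so t = d/(2μ) = 0.580732 / (2 × 7.8 × 10^-8) = 3.72 million years.

3.72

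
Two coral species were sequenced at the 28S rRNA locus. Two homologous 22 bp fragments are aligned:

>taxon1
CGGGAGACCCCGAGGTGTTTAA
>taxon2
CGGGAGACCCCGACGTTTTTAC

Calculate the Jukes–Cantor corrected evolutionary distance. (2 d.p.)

The sequences differ at 3 of 22 sites (14, 17, 22), so p = 3/22 ≈ 0.136364.
d = −(3/4) ln(1 − 4p/3) = −0.75 ln(1 − 0.181819) = −0.75 ln(0.818181)
  = −0.75 × (-0.200672) = 0.150504 substitutions/site.

0.15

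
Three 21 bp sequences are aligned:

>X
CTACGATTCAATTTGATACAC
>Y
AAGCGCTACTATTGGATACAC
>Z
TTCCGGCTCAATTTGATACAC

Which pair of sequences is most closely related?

X and Z

X–Y: 7/21 differ, p = 0.333, d = 0.441.
X–Z: 4/21 differ, p = 0.190, d = 0.220.
Y–Z: 8/21 differ, p = 0.381, d = 0.532.
The smallest distance is between X and Z.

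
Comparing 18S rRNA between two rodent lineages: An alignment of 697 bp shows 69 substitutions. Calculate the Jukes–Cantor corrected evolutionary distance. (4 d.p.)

0.1062

p = 69/697 ≈ 0.098996.
d = −(3/4) ln(1 − 4p/3) = −0.75 ln(1 − 0.131995) = −0.75 ln(0.868005)
  = −0.75 × (-0.141558) = 0.106169 substitutions/site.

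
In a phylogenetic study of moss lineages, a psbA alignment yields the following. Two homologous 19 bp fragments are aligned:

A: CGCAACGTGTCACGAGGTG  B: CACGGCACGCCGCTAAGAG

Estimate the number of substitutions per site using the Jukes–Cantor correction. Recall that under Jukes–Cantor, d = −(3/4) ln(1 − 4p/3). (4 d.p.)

0.9074

The sequences differ at 10 of 19 sites (2, 4, 5, 7, 8, 10, 12, 14, 16, 18), so p = 10/19 ≈ 0.526316.
d = −(3/4) ln(1 − 4p/3) = −0.75 ln(1 − 0.701755) = −0.75 ln(0.298245)
  = −0.75 × (-1.209840) = 0.907380 substitutions/site.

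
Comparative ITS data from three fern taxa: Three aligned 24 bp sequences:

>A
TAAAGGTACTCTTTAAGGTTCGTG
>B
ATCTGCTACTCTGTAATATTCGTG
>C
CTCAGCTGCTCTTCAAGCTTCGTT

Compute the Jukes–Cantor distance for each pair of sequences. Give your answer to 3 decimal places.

d(A,B) = 0.441, d(A,C) = 0.441, d(B,C) = 0.441

A–B: 8/24 sites differ → p ≈ 0.333333, d = −0.75 ln(1 − 0.444444) = 0.440839 ≈ 0.441.
A–C: 8/24 sites differ → p ≈ 0.333333, d = −0.75 ln(1 − 0.444444) = 0.440839 ≈ 0.441.
B–C: 8/24 sites differ → p ≈ 0.333333, d = −0.75 ln(1 − 0.444444) = 0.440839 ≈ 0.441.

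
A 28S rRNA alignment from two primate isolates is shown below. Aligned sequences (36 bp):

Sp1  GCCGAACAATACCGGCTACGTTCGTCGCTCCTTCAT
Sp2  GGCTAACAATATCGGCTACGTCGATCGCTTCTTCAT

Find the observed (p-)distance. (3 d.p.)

0.194

The sequences differ at 7 of 36 positions (sites 2, 4, 12, 22, 23, 24, 30).
p = 7/36 = 0.194444… ≈ 0.194 (to 3 d.p.).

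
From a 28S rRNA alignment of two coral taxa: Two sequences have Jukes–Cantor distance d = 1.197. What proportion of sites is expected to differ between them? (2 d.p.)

p = (3/4)(1 − e^(−4d/3)) = 0.75 × (1 − e^(-1.596)) = 0.75 × (1 − 0.202706) = 0.597971.

0.60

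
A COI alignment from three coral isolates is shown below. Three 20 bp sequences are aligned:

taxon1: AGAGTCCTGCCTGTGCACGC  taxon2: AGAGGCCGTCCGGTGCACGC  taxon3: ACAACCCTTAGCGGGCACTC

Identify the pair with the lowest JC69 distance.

taxon1 and taxon2

taxon1–taxon2: 4/20 differ, p = 0.200, d = 0.233.
taxon1–taxon3: 9/20 differ, p = 0.450, d = 0.687.
taxon2–taxon3: 9/20 differ, p = 0.450, d = 0.687.
The smallest distance is between taxon1 and taxon2.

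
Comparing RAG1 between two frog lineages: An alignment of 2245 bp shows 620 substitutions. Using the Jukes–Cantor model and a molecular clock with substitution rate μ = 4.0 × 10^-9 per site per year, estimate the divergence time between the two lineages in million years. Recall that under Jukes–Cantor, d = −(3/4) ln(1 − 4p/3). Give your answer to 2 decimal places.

43.05

p = 620/2245 ≈ 0.276169.
d = −(3/4) ln(1 − 4p/3) = −0.75 ln(1 − 0.368225) = −0.75 ln(0.631775)
  = −0.75 × (-0.459222) = 0.344417 substitutions/site.
Under a molecular clock d = 2μt, so t = d/(2μ) = 0.344417 / (2 × 4.0 × 10^-9) = 43.05 million years.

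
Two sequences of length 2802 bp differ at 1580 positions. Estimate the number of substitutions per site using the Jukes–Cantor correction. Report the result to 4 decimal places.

1.0453

p = 1580/2802 ≈ 0.563883.
d = −(3/4) ln(1 − 4p/3) = −0.75 ln(1 − 0.751844) = −0.75 ln(0.248156)
  = −0.75 × (-1.393698) = 1.045274 substitutions/site.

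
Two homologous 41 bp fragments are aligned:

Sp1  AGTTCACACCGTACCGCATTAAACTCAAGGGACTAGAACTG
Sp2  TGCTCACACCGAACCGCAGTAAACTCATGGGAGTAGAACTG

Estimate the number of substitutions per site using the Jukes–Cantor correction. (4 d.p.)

The sequences differ at 6 of 41 sites (1, 3, 12, 19, 28, 33), so p = 6/41 ≈ 0.146341.
d = −(3/4) ln(1 − 4p/3) = −0.75 ln(1 − 0.195121) = −0.75 ln(0.804879)
  = −0.75 × (-0.217063) = 0.162797 substitutions/site.

0.1628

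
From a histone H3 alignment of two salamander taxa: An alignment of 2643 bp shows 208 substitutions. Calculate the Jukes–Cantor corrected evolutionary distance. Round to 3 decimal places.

0.083

p = 208/2643 ≈ 0.078698.
d = −(3/4) ln(1 − 4p/3) = −0.75 ln(1 − 0.104931) = −0.75 ln(0.895069)
  = −0.75 × (-0.110854) = 0.083141 substitutions/site.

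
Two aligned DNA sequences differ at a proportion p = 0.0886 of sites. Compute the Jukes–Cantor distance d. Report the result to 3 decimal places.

0.094

d = −(3/4) ln(1 − 4p/3) = −0.75 ln(1 − 0.118133) = −0.75 ln(0.881867)
  = −0.75 × (-0.125714) = 0.094286 substitutions/site.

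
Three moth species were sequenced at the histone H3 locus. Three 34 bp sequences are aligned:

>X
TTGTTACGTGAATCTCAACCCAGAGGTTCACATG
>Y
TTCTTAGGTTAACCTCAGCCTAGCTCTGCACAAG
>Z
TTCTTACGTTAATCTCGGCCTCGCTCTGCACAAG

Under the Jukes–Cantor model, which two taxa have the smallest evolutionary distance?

X–Y: 11/34 differ, p = 0.324, d = 0.423.
X–Z: 11/34 differ, p = 0.324, d = 0.423.
Y–Z: 4/34 differ, p = 0.118, d = 0.128.
The smallest distance is between Y and Z.

Y and Z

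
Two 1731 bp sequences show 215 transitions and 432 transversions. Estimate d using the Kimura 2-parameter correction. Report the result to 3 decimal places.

P = 215/1731 ≈ 0.124206 and Q = 432/1731 ≈ 0.249567.
Under the Kimura two-parameter model, d = −½ ln(1 − 2P − Q) − ¼ ln(1 − 2Q).
1 − 2P − Q = 0.502021, giving −½ ln(0.502021) = 0.344557.
1 − 2Q = 0.500866, giving −¼ ln(0.500866) = 0.172854.
d = 0.344557 + 0.172854 = 0.517411.

0.517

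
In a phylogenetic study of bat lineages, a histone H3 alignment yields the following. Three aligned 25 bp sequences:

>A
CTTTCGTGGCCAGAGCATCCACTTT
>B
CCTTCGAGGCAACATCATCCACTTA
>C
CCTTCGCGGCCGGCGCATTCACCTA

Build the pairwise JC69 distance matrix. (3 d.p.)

A–B: 6/25 sites differ → p = 0.24, d = −0.75 ln(1 − 0.32) = 0.289247 ≈ 0.289.
A–C: 7/25 sites differ → p = 0.28, d = −0.75 ln(1 − 0.373333) = 0.350505 ≈ 0.351.
B–C: 8/25 sites differ → p = 0.32, d = −0.75 ln(1 − 0.426667) = 0.417216 ≈ 0.417.

d(A,B) = 0.289, d(A,C) = 0.351, d(B,C) = 0.417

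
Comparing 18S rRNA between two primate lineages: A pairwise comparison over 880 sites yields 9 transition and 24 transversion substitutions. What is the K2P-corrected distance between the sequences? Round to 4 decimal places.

P = 9/880 ≈ 0.010227 and Q = 24/880 ≈ 0.027273.
Under the Kimura two-parameter model, d = −½ ln(1 − 2P − Q) − ¼ ln(1 − 2Q).
1 − 2P − Q = 0.952273, giving −½ ln(0.952273) = 0.024452.
1 − 2Q = 0.945454, giving −¼ ln(0.945454) = 0.014023.
d = 0.024452 + 0.014023 = 0.038475.

0.0385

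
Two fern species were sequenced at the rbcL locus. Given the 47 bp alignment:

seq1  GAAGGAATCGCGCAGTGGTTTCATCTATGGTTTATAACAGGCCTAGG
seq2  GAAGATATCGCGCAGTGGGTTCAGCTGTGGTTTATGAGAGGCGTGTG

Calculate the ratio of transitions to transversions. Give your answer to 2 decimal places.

Transitions are A↔G and C↔T; transversions are all other mismatches.
Transitions: 4. Transversions: 6.
R = 4/6 = 0.666666… ≈ 0.67 (to 2 d.p.).

0.67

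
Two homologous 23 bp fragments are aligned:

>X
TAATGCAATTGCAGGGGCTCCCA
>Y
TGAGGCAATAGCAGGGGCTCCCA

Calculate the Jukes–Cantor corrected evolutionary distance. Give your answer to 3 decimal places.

0.143

The sequences differ at 3 of 23 sites (2, 4, 10), so p = 3/23 ≈ 0.130435.
d = −(3/4) ln(1 − 4p/3) = −0.75 ln(1 − 0.173913) = −0.75 ln(0.826087)
  = −0.75 × (-0.191055) = 0.143291 substitutions/site.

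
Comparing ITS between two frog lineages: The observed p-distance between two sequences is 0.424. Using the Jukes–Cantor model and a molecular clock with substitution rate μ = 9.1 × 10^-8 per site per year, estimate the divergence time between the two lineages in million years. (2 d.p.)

d = −(3/4) ln(1 − 4p/3) = −0.75 ln(1 − 0.565333) = −0.75 ln(0.434667)
  = −0.75 × (-0.833175) = 0.624881 substitutions/site.
Under a molecular clock d = 2μt, so t = d/(2μ) = 0.624881 / (2 × 9.1 × 10^-8) = 3.43 million years.

3.43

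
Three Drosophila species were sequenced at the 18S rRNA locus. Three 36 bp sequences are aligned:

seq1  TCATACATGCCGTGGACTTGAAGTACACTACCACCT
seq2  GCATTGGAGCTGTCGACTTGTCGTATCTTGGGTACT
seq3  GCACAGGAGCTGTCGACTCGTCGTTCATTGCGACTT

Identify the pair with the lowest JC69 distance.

seq1–seq2: 17/36 differ, p = 0.472, d = 0.745.
seq1–seq3: 15/36 differ, p = 0.417, d = 0.608.
seq2–seq3: 10/36 differ, p = 0.278, d = 0.347.
The smallest distance is between seq2 and seq3.

seq2 and seq3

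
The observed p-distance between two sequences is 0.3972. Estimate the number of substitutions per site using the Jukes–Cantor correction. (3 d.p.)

d = −(3/4) ln(1 − 4p/3) = −0.75 ln(1 − 0.5296) = −0.75 ln(0.4704)
  = −0.75 × (-0.754172) = 0.565629 substitutions/site.

0.566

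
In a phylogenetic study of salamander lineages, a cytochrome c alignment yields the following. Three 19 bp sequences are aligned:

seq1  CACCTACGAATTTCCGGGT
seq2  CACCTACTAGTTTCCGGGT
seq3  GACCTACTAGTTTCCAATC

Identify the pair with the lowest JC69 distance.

seq1 and seq2

seq1–seq2: 2/19 differ, p = 0.105, d = 0.113.
seq1–seq3: 7/19 differ, p = 0.368, d = 0.507.
seq2–seq3: 5/19 differ, p = 0.263, d = 0.324.
The smallest distance is between seq1 and seq2.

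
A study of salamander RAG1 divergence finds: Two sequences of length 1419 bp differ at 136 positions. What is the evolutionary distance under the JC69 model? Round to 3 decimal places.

p = 136/1419 ≈ 0.095842.
d = −(3/4) ln(1 − 4p/3) = −0.75 ln(1 − 0.127789) = −0.75 ln(0.872211)
  = −0.75 × (-0.136724) = 0.102543 substitutions/site.

0.103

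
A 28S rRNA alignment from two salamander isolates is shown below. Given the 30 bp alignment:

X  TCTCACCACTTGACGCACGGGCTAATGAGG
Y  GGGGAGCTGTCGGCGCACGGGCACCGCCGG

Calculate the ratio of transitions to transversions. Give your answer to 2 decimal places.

Transitions are A↔G and C↔T; transversions are all other mismatches.
Transitions: 2. Transversions: 13.
R = 2/13 = 0.153846… ≈ 0.15 (to 2 d.p.).

0.15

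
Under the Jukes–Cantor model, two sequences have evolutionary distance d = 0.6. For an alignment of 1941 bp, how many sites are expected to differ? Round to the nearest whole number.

802

Invert JC69: p = (3/4)(1 − e^(−4d/3)) = 0.75 × (1 − e^(-0.8)) = 0.75 × (1 − 0.449329) = 0.413003.
Expected differing sites = pL ≈ 0.413003 × 1941 = 801.638823 ≈ 802.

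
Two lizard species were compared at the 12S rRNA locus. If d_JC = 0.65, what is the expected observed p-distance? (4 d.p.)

0.4347

p = (3/4)(1 − e^(−4d/3)) = 0.75 × (1 − e^(-0.866667)) = 0.75 × (1 − 0.420350) = 0.434738.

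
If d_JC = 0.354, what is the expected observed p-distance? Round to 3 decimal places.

p = (3/4)(1 − e^(−4d/3)) = 0.75 × (1 − e^(-0.472)) = 0.75 × (1 − 0.623754) = 0.282185.

0.282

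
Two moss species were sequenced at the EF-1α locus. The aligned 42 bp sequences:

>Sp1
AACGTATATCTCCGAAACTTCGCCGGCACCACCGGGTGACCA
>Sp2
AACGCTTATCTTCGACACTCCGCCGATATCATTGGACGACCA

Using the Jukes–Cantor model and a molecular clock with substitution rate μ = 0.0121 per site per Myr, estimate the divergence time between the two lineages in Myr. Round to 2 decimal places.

The sequences differ at 12 of 42 sites, so p = 12/42 ≈ 0.285714.
d = −(3/4) ln(1 − 4p/3) = −0.75 ln(1 − 0.380952) = −0.75 ln(0.619048)
  = −0.75 × (-0.479572) = 0.359679 substitutions/site.
Under a molecular clock d = 2μt, so t = d/(2μ) = 0.359679 / (2 × 0.0121) = 14.86 Myr.

14.86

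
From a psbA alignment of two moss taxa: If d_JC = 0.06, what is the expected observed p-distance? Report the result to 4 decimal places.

p = (3/4)(1 − e^(−4d/3)) = 0.75 × (1 − e^(-0.08)) = 0.75 × (1 − 0.923116) = 0.057663.

0.0577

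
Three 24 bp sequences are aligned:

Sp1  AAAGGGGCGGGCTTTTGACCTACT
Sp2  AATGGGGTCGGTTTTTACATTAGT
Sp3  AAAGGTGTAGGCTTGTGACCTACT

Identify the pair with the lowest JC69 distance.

Sp1 and Sp3

Sp1–Sp2: 9/24 differ, p = 0.375, d = 0.520.
Sp1–Sp3: 4/24 differ, p = 0.167, d = 0.188.
Sp2–Sp3: 10/24 differ, p = 0.417, d = 0.608.
The smallest distance is between Sp1 and Sp3.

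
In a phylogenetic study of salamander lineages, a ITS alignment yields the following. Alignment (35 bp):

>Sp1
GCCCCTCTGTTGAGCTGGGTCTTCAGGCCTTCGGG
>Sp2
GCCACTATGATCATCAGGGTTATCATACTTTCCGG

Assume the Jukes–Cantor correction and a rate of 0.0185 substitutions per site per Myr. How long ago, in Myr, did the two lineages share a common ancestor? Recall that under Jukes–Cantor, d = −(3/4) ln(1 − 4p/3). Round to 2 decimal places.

The sequences differ at 12 of 35 sites, so p = 12/35 ≈ 0.342857.
d = −(3/4) ln(1 − 4p/3) = −0.75 ln(1 − 0.457143) = −0.75 ln(0.542857)
  = −0.75 × (-0.610909) = 0.458182 substitutions/site.
Under a molecular clock d = 2μt, so t = d/(2μ) = 0.458182 / (2 × 0.0185) = 12.38 Myr.

12.38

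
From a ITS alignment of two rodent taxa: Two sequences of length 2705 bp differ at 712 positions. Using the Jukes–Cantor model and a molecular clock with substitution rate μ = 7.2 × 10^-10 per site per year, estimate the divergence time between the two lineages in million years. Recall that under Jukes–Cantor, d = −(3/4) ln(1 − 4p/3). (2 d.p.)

p = 712/2705 ≈ 0.263216.
d = −(3/4) ln(1 − 4p/3) = −0.75 ln(1 − 0.350955) = −0.75 ln(0.649045)
  = −0.75 × (-0.432253) = 0.324190 substitutions/site.
Under a molecular clock d = 2μt, so t = d/(2μ) = 0.324190 / (2 × 7.2 × 10^-10) = 225.13 million years.

225.13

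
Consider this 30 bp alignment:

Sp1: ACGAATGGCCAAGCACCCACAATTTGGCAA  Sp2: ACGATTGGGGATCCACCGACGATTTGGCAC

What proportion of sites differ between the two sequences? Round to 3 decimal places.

The sequences differ at 8 of 30 positions (sites 5, 9, 10, 12, 13, 18, 21, 30).
p = 8/30 = 0.266666… ≈ 0.267 (to 3 d.p.).

0.267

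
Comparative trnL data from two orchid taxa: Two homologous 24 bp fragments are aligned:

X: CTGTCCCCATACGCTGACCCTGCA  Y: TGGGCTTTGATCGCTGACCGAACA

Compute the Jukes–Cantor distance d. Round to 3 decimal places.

The sequences differ at 12 of 24 sites, so p = 12/24 = 0.5.
d = −(3/4) ln(1 − 4p/3) = −0.75 ln(1 − 0.666667) = −0.75 ln(0.333333)
  = −0.75 × (-1.098613) = 0.823960 substitutions/site.

0.824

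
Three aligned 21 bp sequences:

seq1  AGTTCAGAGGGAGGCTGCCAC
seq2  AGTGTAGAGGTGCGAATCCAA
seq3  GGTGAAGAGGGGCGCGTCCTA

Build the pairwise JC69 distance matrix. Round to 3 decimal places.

seq1–seq2: 9/21 sites differ → p ≈ 0.428571, d = −0.75 ln(1 − 0.571428) = 0.635472 ≈ 0.635.
seq1–seq3: 9/21 sites differ → p ≈ 0.428571, d = −0.75 ln(1 − 0.571428) = 0.635472 ≈ 0.635.
seq2–seq3: 6/21 sites differ → p ≈ 0.285714, d = −0.75 ln(1 − 0.380952) = 0.359679 ≈ 0.360.

d(seq1,seq2) = 0.635, d(seq1,seq3) = 0.635, d(seq2,seq3) = 0.360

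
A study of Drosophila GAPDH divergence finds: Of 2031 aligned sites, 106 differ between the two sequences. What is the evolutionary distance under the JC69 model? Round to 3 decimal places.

p = 106/2031 ≈ 0.052191.
d = −(3/4) ln(1 − 4p/3) = −0.75 ln(1 − 0.069588) = −0.75 ln(0.930412)
  = −0.75 × (-0.072128) = 0.054096 substitutions/site.

0.054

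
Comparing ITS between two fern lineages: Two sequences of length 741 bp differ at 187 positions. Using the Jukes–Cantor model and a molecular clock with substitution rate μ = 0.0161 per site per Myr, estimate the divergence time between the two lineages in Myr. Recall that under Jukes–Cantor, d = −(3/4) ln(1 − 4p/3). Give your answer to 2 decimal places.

9.55

p = 187/741 ≈ 0.252362.
d = −(3/4) ln(1 − 4p/3) = −0.75 ln(1 − 0.336483) = −0.75 ln(0.663517)
  = −0.75 × (-0.410201) = 0.307651 substitutions/site.
Under a molecular clock d = 2μt, so t = d/(2μ) = 0.307651 / (2 × 0.0161) = 9.55 Myr.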